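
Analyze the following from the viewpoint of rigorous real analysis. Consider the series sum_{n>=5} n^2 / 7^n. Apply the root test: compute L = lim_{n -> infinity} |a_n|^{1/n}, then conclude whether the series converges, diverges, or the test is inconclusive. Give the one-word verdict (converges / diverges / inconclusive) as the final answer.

Let a_n denote the general term. Form |a_n|^(1/n) and simplify:
|a_n|^(1/n) = n^(2/n)/7
Take the limit as n -> infinity: L = 1/7.
Since L = 1/7 < 1, the root test implies convergence.

converges


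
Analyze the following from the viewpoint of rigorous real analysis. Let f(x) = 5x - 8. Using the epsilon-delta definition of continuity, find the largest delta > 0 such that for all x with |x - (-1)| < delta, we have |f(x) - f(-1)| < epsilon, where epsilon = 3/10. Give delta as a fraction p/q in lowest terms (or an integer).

We compute f(-1) = 5*(-1) - 8 = -13.
|f(x) - f(-1)| = |5x - 8 - (-13)| = |5(x - (-1))| = 5|x - (-1)|.
We need 5|x - (-1)| < 3/10, i.e. |x - (-1)| < 3/10 / 5 = 3/50.
So any delta <= 3/50 works. Conversely, if delta > 3/50, then x = -1 + 3/50 satisfies |x - (-1)| = 3/50 < delta but |f(x) - f(-1)| = 5 * 3/50 = 3/10, which is not < 3/10; so no larger delta works.
Hence the largest such delta is 3/50.

3/50


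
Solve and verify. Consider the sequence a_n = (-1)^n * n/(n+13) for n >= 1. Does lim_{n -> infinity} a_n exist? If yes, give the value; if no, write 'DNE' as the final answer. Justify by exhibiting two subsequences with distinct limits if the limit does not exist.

Examine the behaviour of a_n along subsequences.
a_{2k} = 2k/(2k+13) -> 1. a_{2k+1} = -(2k+1)/(2k+14) -> -1.
Since these two subsequential limits are 1 and -1, distinct, the full sequence cannot converge (a convergent sequence has all subsequences tending to the same limit). So lim a_n does not exist.

DNE


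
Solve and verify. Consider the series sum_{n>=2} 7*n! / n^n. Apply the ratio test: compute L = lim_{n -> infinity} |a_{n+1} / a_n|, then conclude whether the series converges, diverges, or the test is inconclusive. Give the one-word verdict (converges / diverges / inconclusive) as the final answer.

Let a_n denote the general term. Form the ratio a_{n+1}/a_n and simplify:
a_{n+1}/a_n = (n/(n + 1))^n
Take the limit as n -> infinity: L = exp(-1).
Since L = exp(-1) < 1, the ratio test implies the series converges.

converges


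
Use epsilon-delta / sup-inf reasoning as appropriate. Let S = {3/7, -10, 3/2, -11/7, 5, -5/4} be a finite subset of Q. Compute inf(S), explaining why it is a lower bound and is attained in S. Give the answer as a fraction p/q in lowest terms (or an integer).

S is finite, so inf(S) = min(S).
Sorted increasing:
-10, -11/7, -5/4, 3/7, 3/2, 5
The extremum is -10.
For every x in S, x >= -10. And -10 is in S, so it is attained.
Therefore inf(S) = -10.

-10


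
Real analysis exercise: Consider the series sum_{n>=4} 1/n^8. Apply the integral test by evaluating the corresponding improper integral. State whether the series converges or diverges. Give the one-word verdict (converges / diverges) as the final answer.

Let f(x) = x^(-8). Then f is positive, continuous, and decreasing on [4, infinity), so the integral test applies.
Compute the improper integral int_{4}^infinity f(x) dx:
  antiderivative F(x) = -1/(7*x^7).
  As x -> infinity, F(x) -> 0 (since p = 8 > 1).
  So int = F(infinity) - F(4) = 0 - (-1/114688) = 1/114688.
  Finite, so by the integral test, the series converges.

converges


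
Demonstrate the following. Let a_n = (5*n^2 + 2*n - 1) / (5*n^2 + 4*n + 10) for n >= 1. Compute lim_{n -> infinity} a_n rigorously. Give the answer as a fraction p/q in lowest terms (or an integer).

Divide numerator and denominator by n^2, the highest power:
numerator / n^2 = 5 + 2/n - 1/n^2
denominator / n^2 = 5 + 4/n + 10/n^2
As n -> infinity, all terms of the form c/n^k (k >= 1) tend to 0.
So numerator / n^2 -> 5 and denominator / n^2 -> 5.
Therefore lim a_n = 1.

1


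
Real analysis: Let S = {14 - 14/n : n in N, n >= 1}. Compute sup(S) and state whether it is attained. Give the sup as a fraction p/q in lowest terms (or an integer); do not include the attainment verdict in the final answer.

Analysis:
- Values: 0, 7, 28/3, 21/2, ... strictly increasing.
- Minimum is 0 (n=1); inf = 0 (attained).
- 14 - 14/n -> 14 from below; sup = 14, not attained.
Conclusion: sup(S) = 14, not attained in S.

14


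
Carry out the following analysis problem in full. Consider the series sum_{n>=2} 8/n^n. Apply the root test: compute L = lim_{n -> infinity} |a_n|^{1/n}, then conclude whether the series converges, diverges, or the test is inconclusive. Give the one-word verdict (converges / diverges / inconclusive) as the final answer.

Let a_n denote the general term. Form |a_n|^(1/n) and simplify:
|a_n|^(1/n) = 2^(3/n)/n
Take the limit as n -> infinity: L = 0.
Since L = 0 < 1, the root test implies convergence.

converges


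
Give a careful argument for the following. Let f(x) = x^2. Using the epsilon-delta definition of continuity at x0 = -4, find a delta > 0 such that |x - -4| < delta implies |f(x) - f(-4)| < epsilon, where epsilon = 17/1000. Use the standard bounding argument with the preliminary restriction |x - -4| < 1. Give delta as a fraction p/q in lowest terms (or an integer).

Factor: |x^2 - (-4)^2| = |x - -4| * |x + -4|.
Impose |x - -4| < 1 first. Then |x + -4| = |(x - -4) + 2*(-4)| <= |x - -4| + 2*|-4| < 1 + 8 = 9.
So |x^2 - (-4)^2| < delta * 9.
We need delta * 9 <= 17/1000, i.e. delta <= 17/1000/9 = 17/9000.
Since 17/9000 < 1, this is tighter than 1; take delta = 17/9000.
So delta = 17/9000 works.

17/9000


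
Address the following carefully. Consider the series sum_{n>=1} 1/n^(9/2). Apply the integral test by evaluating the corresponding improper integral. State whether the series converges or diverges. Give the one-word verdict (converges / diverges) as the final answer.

Let f(x) = x^(-9/2). Then f is positive, continuous, and decreasing on [1, infinity), so the integral test applies.
Compute the improper integral int_{1}^infinity f(x) dx:
  antiderivative F(x) = -2/(7*x^(7/2)).
  As x -> infinity, F(x) -> 0 (since p = 9/2 > 1).
  So int = F(infinity) - F(1) = 0 - (-2/7) = 2/7.
  Finite, so by the integral test, the series converges.

converges


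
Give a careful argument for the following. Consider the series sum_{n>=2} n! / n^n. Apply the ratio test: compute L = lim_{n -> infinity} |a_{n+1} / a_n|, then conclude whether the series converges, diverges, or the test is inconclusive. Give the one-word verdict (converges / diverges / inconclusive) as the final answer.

Let a_n denote the general term. Form the ratio a_{n+1}/a_n and simplify:
a_{n+1}/a_n = (n/(n + 1))^n
Take the limit as n -> infinity: L = exp(-1).
Since L = exp(-1) < 1, the ratio test implies the series converges.

converges


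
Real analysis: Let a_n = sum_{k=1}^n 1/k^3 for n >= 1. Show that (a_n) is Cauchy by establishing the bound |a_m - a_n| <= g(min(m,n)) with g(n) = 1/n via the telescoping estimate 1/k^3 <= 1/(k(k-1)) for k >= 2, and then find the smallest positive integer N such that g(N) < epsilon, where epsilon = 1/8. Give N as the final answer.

For m > n >= 1: |a_m - a_n| = sum_{k=n+1}^m 1/k^3.
Use 1/k^3 <= 1/(k(k-1)) = 1/(k-1) - 1/k for k >= 2 (which holds since k^3 >= k^2 >= k(k-1) for k >= 2):
sum_{k=n+1}^m 1/k^3 <= sum_{k=n+1}^m (1/(k-1) - 1/k) = 1/n - 1/m <= 1/n.
By symmetry the same bound holds with n,m swapped, so |a_m - a_n| <= 1/min(m,n) = g(min(m,n)). Since g(n) -> 0, (a_n) is Cauchy.
Now solve g(N) < 1/8: 1/N < 1/8 <=> N > 1/(1/8) = 8.
The smallest integer strictly greater than 8 is N = 9.
Check: g(9) = 1/9 < 1/8; g(8) = 1/8 >= 1/8. So N = 9.

9


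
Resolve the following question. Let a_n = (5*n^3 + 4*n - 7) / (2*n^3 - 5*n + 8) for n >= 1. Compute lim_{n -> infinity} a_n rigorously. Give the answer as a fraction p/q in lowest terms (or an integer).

Divide numerator and denominator by n^3, the highest power:
numerator / n^3 = 5 + 4/n^2 - 7/n^3
denominator / n^3 = 2 - 5/n^2 + 8/n^3
As n -> infinity, all terms of the form c/n^k (k >= 1) tend to 0.
So numerator / n^3 -> 5 and denominator / n^3 -> 2.
Therefore lim a_n = 5/2.

5/2


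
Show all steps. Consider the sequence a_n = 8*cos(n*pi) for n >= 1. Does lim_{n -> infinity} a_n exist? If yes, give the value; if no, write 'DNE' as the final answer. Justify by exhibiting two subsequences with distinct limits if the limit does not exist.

Examine the behaviour of a_n along subsequences.
cos(n*pi) = (-1)^n, so a_n = 8*(-1)^n. a_{2k} = 8 -> 8. a_{2k+1} = -8 -> -8.
Since these two subsequential limits are 8 and -8, distinct, the full sequence cannot converge (a convergent sequence has all subsequences tending to the same limit). So lim a_n does not exist.

DNE


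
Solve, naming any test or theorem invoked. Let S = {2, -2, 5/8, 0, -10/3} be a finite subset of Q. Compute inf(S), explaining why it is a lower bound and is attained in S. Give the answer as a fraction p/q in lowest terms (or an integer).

S is finite, so inf(S) = min(S).
Sorted increasing:
-10/3, -2, 0, 5/8, 2
The extremum is -10/3.
For every x in S, x >= -10/3. And -10/3 is in S, so it is attained.
Therefore inf(S) = -10/3.

-10/3


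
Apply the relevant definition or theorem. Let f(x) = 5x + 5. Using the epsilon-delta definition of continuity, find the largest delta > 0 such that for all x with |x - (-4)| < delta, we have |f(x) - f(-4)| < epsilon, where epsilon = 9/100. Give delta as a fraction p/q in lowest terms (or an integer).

We compute f(-4) = 5*(-4) + 5 = -15.
|f(x) - f(-4)| = |5x + 5 - (-15)| = |5(x - (-4))| = 5|x - (-4)|.
We need 5|x - (-4)| < 9/100, i.e. |x - (-4)| < 9/100 / 5 = 9/500.
So any delta <= 9/500 works. Conversely, if delta > 9/500, then x = -4 + 9/500 satisfies |x - (-4)| = 9/500 < delta but |f(x) - f(-4)| = 5 * 9/500 = 9/100, which is not < 9/100; so no larger delta works.
Hence the largest such delta is 9/500.

9/500


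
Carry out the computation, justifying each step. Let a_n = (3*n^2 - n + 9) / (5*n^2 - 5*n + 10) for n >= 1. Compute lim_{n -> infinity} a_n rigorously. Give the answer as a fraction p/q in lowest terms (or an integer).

Divide numerator and denominator by n^2, the highest power:
numerator / n^2 = 3 - 1/n + 9/n^2
denominator / n^2 = 5 - 5/n + 10/n^2
As n -> infinity, all terms of the form c/n^k (k >= 1) tend to 0.
So numerator / n^2 -> 3 and denominator / n^2 -> 5.
Therefore lim a_n = 3/5.

3/5


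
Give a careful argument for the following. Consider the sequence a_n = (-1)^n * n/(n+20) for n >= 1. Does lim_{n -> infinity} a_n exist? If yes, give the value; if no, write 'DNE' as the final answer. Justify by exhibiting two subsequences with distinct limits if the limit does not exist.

Examine the behaviour of a_n along subsequences.
a_{2k} = 2k/(2k+20) -> 1. a_{2k+1} = -(2k+1)/(2k+21) -> -1.
Since these two subsequential limits are 1 and -1, distinct, the full sequence cannot converge (a convergent sequence has all subsequences tending to the same limit). So lim a_n does not exist.

DNE


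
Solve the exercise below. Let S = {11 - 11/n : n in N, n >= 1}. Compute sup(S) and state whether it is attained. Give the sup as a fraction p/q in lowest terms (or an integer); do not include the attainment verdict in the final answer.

Analysis:
- Values: 0, 11/2, 22/3, 33/4, ... strictly increasing.
- Minimum is 0 (n=1); inf = 0 (attained).
- 11 - 11/n -> 11 from below; sup = 11, not attained.
Conclusion: sup(S) = 11, not attained in S.

11


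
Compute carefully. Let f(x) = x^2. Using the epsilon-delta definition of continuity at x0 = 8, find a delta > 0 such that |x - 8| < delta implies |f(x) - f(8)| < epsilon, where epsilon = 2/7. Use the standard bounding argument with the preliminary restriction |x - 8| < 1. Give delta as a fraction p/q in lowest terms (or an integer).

Factor: |x^2 - (8)^2| = |x - 8| * |x + 8|.
Impose |x - 8| < 1 first. Then |x + 8| = |(x - 8) + 2*(8)| <= |x - 8| + 2*|8| < 1 + 16 = 17.
So |x^2 - (8)^2| < delta * 17.
We need delta * 17 <= 2/7, i.e. delta <= 2/7/17 = 2/119.
Since 2/119 < 1, this is tighter than 1; take delta = 2/119.
So delta = 2/119 works.

2/119


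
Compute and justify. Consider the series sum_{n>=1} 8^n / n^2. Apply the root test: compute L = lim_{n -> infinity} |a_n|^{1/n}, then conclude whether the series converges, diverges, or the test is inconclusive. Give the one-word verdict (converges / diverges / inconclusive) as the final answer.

Let a_n denote the general term. Form |a_n|^(1/n) and simplify:
|a_n|^(1/n) = 8/n^(2/n)
Take the limit as n -> infinity: L = 8.
Since L = 8 > 1, the root test implies divergence.

diverges


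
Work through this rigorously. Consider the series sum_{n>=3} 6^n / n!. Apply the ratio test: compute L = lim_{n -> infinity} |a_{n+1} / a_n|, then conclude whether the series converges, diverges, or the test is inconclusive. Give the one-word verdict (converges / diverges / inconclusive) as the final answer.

Let a_n denote the general term. Form the ratio a_{n+1}/a_n and simplify:
a_{n+1}/a_n = 6/(n + 1)
Take the limit as n -> infinity: L = 0.
Since L = 0 < 1, the ratio test implies the series converges.

converges


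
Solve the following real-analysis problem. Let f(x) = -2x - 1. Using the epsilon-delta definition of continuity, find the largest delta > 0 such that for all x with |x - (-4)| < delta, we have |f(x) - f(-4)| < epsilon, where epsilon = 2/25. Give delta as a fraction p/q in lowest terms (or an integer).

We compute f(-4) = -2*(-4) - 1 = 7.
|f(x) - f(-4)| = |-2x - 1 - (7)| = |-2(x - (-4))| = 2|x - (-4)|.
We need 2|x - (-4)| < 2/25, i.e. |x - (-4)| < 2/25 / 2 = 1/25.
So any delta <= 1/25 works. Conversely, if delta > 1/25, then x = -4 + 1/25 satisfies |x - (-4)| = 1/25 < delta but |f(x) - f(-4)| = 2 * 1/25 = 2/25, which is not < 2/25; so no larger delta works.
Hence the largest such delta is 1/25.

1/25


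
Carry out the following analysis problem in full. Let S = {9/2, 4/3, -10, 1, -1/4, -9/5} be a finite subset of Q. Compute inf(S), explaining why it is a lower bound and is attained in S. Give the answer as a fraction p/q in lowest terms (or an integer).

S is finite, so inf(S) = min(S).
Sorted increasing:
-10, -9/5, -1/4, 1, 4/3, 9/2
The extremum is -10.
For every x in S, x >= -10. And -10 is in S, so it is attained.
Therefore inf(S) = -10.

-10


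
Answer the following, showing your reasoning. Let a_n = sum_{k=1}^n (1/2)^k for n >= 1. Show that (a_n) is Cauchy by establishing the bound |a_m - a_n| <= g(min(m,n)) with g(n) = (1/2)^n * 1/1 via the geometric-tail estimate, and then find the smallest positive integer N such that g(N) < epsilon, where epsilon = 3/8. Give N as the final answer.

For m > n >= 1: |a_m - a_n| = sum_{k=n+1}^m (1/2)^k < sum_{k=n+1}^infinity (1/2)^k = (1/2)^(n+1) / (1 - 1/2) = (1/2)^n * (1/2) * (2/1) = (1/2)^n * 1/1.
So g(n) = (1/2)^n / 1. Since g(n) -> 0, (a_n) is Cauchy.
Now solve g(N) < 3/8: (1/2)^N / 1 < 3/8 <=> 2^N > 1 / (1 * 3/8) = 8/3.
Check powers of 2: 2^1 = 2 <= 8/3, 2^2 = 4 > 8/3.
So the smallest such N is 2. Check: g(2) = 1/(1 * 4) = 1/4 < 3/8.

2


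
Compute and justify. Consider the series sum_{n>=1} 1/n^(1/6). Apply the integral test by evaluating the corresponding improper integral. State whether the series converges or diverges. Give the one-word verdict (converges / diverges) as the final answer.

Let f(x) = x^(-1/6). Then f is positive, continuous, and decreasing on [1, infinity), so the integral test applies.
Compute the improper integral int_{1}^infinity f(x) dx:
  antiderivative F(x) = 6*x^(5/6)/5.
  As x -> infinity, F(x) -> infinity (since p = 1/6 < 1).
  So the integral diverges. By the integral test, the series diverges.

diverges


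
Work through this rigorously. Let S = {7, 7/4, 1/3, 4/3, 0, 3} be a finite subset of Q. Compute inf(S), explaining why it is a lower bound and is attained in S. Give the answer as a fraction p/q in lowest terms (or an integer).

S is finite, so inf(S) = min(S).
Sorted increasing:
0, 1/3, 4/3, 7/4, 3, 7
The extremum is 0.
For every x in S, x >= 0. And 0 is in S, so it is attained.
Therefore inf(S) = 0.

0


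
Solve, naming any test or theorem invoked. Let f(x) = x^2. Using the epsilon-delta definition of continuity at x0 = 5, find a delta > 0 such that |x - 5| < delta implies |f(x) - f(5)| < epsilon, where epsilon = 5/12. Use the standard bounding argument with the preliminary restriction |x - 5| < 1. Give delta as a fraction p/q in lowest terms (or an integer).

Factor: |x^2 - (5)^2| = |x - 5| * |x + 5|.
Impose |x - 5| < 1 first. Then |x + 5| = |(x - 5) + 2*(5)| <= |x - 5| + 2*|5| < 1 + 10 = 11.
So |x^2 - (5)^2| < delta * 11.
We need delta * 11 <= 5/12, i.e. delta <= 5/12/11 = 5/132.
Since 5/132 < 1, this is tighter than 1; take delta = 5/132.
So delta = 5/132 works.

5/132


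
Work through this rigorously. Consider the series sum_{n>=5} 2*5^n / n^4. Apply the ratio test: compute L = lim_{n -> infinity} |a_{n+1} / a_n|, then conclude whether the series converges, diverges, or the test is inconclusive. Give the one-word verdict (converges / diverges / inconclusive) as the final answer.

Let a_n denote the general term. Form the ratio a_{n+1}/a_n and simplify:
a_{n+1}/a_n = 5*n^4/(n + 1)^4
Take the limit as n -> infinity: L = 5.
Since L = 5 > 1 (or L = infinity), the ratio test implies the series diverges.

diverges


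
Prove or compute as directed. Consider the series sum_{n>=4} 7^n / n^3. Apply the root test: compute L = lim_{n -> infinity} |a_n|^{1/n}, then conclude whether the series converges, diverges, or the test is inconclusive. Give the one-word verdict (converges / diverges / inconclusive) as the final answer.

Let a_n denote the general term. Form |a_n|^(1/n) and simplify:
|a_n|^(1/n) = 7/n^(3/n)
Take the limit as n -> infinity: L = 7.
Since L = 7 > 1, the root test implies divergence.

diverges


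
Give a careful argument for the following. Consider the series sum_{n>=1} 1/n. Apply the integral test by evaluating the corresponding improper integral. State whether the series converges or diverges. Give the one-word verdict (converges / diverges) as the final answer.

Let f(x) = 1/x. Then f is positive, continuous, and decreasing on [1, infinity), so the integral test applies.
Compute the improper integral int_{1}^infinity f(x) dx:
  antiderivative F(x) = log(x).
  As x -> infinity, log(x) -> infinity.
  So int = infinity - log(1) = infinity. By the integral test, the series diverges.

diverges


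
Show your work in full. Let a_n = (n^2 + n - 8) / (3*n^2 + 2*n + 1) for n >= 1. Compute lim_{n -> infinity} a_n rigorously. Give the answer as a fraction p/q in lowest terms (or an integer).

Divide numerator and denominator by n^2, the highest power:
numerator / n^2 = 1 + 1/n - 8/n^2
denominator / n^2 = 3 + 2/n + n^(-2)
As n -> infinity, all terms of the form c/n^k (k >= 1) tend to 0.
So numerator / n^2 -> 1 and denominator / n^2 -> 3.
Therefore lim a_n = 1/3.

1/3


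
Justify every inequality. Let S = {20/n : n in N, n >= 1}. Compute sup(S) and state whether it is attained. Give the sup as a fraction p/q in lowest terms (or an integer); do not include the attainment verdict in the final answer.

Analysis:
- Values: 20, 10, 20/3, 5, ... strictly decreasing.
- The maximum is 20 (n=1); sup = 20 (attained).
- The set is bounded below by 0; 20/n -> 0 so 0 is the greatest lower bound.
- 0 is not in the set, so inf = 0 is not attained.
Conclusion: sup(S) = 20, attained in S.

20


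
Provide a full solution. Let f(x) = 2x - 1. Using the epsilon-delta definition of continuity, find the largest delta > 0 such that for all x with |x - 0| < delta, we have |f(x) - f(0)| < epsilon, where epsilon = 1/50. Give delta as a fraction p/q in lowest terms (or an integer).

We compute f(0) = 2*(0) - 1 = -1.
|f(x) - f(0)| = |2x - 1 - (-1)| = |2(x - 0)| = 2|x - 0|.
We need 2|x - 0| < 1/50, i.e. |x - 0| < 1/50 / 2 = 1/100.
So any delta <= 1/100 works. Conversely, if delta > 1/100, then x = 0 + 1/100 satisfies |x - 0| = 1/100 < delta but |f(x) - f(0)| = 2 * 1/100 = 1/50, which is not < 1/50; so no larger delta works.
Hence the largest such delta is 1/100.

1/100


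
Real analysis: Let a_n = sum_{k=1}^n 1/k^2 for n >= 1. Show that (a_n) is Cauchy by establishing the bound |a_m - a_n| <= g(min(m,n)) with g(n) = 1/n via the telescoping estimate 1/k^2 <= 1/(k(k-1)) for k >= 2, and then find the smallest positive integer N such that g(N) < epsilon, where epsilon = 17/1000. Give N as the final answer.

For m > n >= 1: |a_m - a_n| = sum_{k=n+1}^m 1/k^2.
Use 1/k^2 <= 1/(k(k-1)) = 1/(k-1) - 1/k for k >= 2:
sum_{k=n+1}^m 1/k^2 <= sum_{k=n+1}^m (1/(k-1) - 1/k) = 1/n - 1/m <= 1/n.
By symmetry the same bound holds with n,m swapped, so |a_m - a_n| <= 1/min(m,n) = g(min(m,n)). Since g(n) -> 0, (a_n) is Cauchy.
Now solve g(N) < 17/1000: 1/N < 17/1000 <=> N > 1/(17/1000) = 1000/17.
The smallest integer strictly greater than 1000/17 is N = 59.
Check: g(59) = 1/59 < 17/1000; g(58) = 1/58 >= 17/1000. So N = 59.

59


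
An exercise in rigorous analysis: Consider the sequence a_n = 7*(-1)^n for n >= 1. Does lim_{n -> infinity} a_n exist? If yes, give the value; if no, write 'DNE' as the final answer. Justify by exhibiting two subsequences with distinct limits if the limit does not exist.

Examine the behaviour of a_n along subsequences.
Even-n subsequence a_{2k} = 7 -> 7. Odd-n subsequence a_{2k+1} = -7 -> -7.
Since these two subsequential limits are 7 and -7, distinct, the full sequence cannot converge (a convergent sequence has all subsequences tending to the same limit). So lim a_n does not exist.

DNE


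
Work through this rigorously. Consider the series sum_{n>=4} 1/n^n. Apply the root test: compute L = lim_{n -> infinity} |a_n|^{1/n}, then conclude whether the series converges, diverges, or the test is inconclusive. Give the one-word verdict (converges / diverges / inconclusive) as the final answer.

Let a_n denote the general term. Form |a_n|^(1/n) and simplify:
|a_n|^(1/n) = 1/n
Take the limit as n -> infinity: L = 0.
Since L = 0 < 1, the root test implies convergence.

converges


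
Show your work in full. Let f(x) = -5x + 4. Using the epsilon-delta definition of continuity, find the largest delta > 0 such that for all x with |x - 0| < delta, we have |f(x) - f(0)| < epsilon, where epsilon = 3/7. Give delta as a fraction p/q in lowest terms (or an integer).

We compute f(0) = -5*(0) + 4 = 4.
|f(x) - f(0)| = |-5x + 4 - (4)| = |-5(x - 0)| = 5|x - 0|.
We need 5|x - 0| < 3/7, i.e. |x - 0| < 3/7 / 5 = 3/35.
So any delta <= 3/35 works. Conversely, if delta > 3/35, then x = 0 + 3/35 satisfies |x - 0| = 3/35 < delta but |f(x) - f(0)| = 5 * 3/35 = 3/7, which is not < 3/7; so no larger delta works.
Hence the largest such delta is 3/35.

3/35


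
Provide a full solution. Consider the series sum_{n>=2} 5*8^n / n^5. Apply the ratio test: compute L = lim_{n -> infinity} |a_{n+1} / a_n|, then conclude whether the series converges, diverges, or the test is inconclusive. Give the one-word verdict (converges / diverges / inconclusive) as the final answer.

Let a_n denote the general term. Form the ratio a_{n+1}/a_n and simplify:
a_{n+1}/a_n = 8*n^5/(n + 1)^5
Take the limit as n -> infinity: L = 8.
Since L = 8 > 1 (or L = infinity), the ratio test implies the series diverges.

diverges


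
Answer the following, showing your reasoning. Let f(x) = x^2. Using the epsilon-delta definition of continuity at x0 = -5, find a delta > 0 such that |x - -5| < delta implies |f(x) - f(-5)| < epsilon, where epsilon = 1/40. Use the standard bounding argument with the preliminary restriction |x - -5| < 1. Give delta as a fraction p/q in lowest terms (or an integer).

Factor: |x^2 - (-5)^2| = |x - -5| * |x + -5|.
Impose |x - -5| < 1 first. Then |x + -5| = |(x - -5) + 2*(-5)| <= |x - -5| + 2*|-5| < 1 + 10 = 11.
So |x^2 - (-5)^2| < delta * 11.
We need delta * 11 <= 1/40, i.e. delta <= 1/40/11 = 1/440.
Since 1/440 < 1, this is tighter than 1; take delta = 1/440.
So delta = 1/440 works.

1/440


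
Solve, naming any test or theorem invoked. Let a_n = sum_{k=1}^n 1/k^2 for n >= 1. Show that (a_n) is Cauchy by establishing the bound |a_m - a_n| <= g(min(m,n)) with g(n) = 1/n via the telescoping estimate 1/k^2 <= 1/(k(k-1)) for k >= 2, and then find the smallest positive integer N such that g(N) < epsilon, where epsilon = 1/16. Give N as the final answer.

For m > n >= 1: |a_m - a_n| = sum_{k=n+1}^m 1/k^2.
Use 1/k^2 <= 1/(k(k-1)) = 1/(k-1) - 1/k for k >= 2:
sum_{k=n+1}^m 1/k^2 <= sum_{k=n+1}^m (1/(k-1) - 1/k) = 1/n - 1/m <= 1/n.
By symmetry the same bound holds with n,m swapped, so |a_m - a_n| <= 1/min(m,n) = g(min(m,n)). Since g(n) -> 0, (a_n) is Cauchy.
Now solve g(N) < 1/16: 1/N < 1/16 <=> N > 1/(1/16) = 16.
The smallest integer strictly greater than 16 is N = 17.
Check: g(17) = 1/17 < 1/16; g(16) = 1/16 >= 1/16. So N = 17.

17


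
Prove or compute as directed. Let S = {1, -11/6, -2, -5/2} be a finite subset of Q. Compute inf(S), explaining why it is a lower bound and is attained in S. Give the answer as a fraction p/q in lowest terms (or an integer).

S is finite, so inf(S) = min(S).
Sorted increasing:
-5/2, -2, -11/6, 1
The extremum is -5/2.
For every x in S, x >= -5/2. And -5/2 is in S, so it is attained.
Therefore inf(S) = -5/2.

-5/2


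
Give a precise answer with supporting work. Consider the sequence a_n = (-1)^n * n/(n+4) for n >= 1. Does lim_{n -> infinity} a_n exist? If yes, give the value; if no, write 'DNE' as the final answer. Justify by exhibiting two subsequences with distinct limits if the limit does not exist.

Examine the behaviour of a_n along subsequences.
a_{2k} = 2k/(2k+4) -> 1. a_{2k+1} = -(2k+1)/(2k+5) -> -1.
Since these two subsequential limits are 1 and -1, distinct, the full sequence cannot converge (a convergent sequence has all subsequences tending to the same limit). So lim a_n does not exist.

DNE


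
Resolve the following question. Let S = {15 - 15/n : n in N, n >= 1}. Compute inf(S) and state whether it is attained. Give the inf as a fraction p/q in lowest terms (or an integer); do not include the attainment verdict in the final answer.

Analysis:
- Values: 0, 15/2, 10, 45/4, ... strictly increasing.
- Minimum is 0 (n=1); inf = 0 (attained).
- 15 - 15/n -> 15 from below; sup = 15, not attained.
Conclusion: inf(S) = 0, attained in S.

0


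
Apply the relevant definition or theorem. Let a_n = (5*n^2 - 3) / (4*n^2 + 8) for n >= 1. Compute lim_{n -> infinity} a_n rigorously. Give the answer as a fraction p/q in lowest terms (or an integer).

Divide numerator and denominator by n^2, the highest power:
numerator / n^2 = 5 - 3/n^2
denominator / n^2 = 4 + 8/n^2
As n -> infinity, all terms of the form c/n^k (k >= 1) tend to 0.
So numerator / n^2 -> 5 and denominator / n^2 -> 4.
Therefore lim a_n = 5/4.

5/4


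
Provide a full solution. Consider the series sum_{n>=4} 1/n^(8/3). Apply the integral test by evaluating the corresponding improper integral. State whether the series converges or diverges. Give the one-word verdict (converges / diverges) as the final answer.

Let f(x) = x^(-8/3). Then f is positive, continuous, and decreasing on [4, infinity), so the integral test applies.
Compute the improper integral int_{4}^infinity f(x) dx:
  antiderivative F(x) = -3/(5*x^(5/3)).
  As x -> infinity, F(x) -> 0 (since p = 8/3 > 1).
  So int = F(infinity) - F(4) = 0 - (-3*2^(2/3)/80) = 3*2^(2/3)/80.
  Finite, so by the integral test, the series converges.

converges


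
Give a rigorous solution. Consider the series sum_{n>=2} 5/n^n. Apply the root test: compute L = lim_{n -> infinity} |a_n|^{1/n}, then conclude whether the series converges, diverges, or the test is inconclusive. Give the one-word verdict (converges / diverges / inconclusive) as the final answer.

Let a_n denote the general term. Form |a_n|^(1/n) and simplify:
|a_n|^(1/n) = 5^(1/n)/n
Take the limit as n -> infinity: L = 0.
Since L = 0 < 1, the root test implies convergence.

converges


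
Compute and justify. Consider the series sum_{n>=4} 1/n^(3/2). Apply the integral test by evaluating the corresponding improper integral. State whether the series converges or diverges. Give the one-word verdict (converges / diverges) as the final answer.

Let f(x) = x^(-3/2). Then f is positive, continuous, and decreasing on [4, infinity), so the integral test applies.
Compute the improper integral int_{4}^infinity f(x) dx:
  antiderivative F(x) = -2/sqrt(x).
  As x -> infinity, F(x) -> 0 (since p = 3/2 > 1).
  So int = F(infinity) - F(4) = 0 - (-1) = 1.
  Finite, so by the integral test, the series converges.

converges


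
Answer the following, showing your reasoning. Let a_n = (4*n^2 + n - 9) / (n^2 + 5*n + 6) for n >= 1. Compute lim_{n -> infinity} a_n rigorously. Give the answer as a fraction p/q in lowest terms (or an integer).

Divide numerator and denominator by n^2, the highest power:
numerator / n^2 = 4 + 1/n - 9/n^2
denominator / n^2 = 1 + 5/n + 6/n^2
As n -> infinity, all terms of the form c/n^k (k >= 1) tend to 0.
So numerator / n^2 -> 4 and denominator / n^2 -> 1.
Therefore lim a_n = 4.

4


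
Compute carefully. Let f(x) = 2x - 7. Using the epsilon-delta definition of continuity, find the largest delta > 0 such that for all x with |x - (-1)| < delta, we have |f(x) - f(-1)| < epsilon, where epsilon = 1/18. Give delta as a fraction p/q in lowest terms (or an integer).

We compute f(-1) = 2*(-1) - 7 = -9.
|f(x) - f(-1)| = |2x - 7 - (-9)| = |2(x - (-1))| = 2|x - (-1)|.
We need 2|x - (-1)| < 1/18, i.e. |x - (-1)| < 1/18 / 2 = 1/36.
So any delta <= 1/36 works. Conversely, if delta > 1/36, then x = -1 + 1/36 satisfies |x - (-1)| = 1/36 < delta but |f(x) - f(-1)| = 2 * 1/36 = 1/18, which is not < 1/18; so no larger delta works.
Hence the largest such delta is 1/36.

1/36


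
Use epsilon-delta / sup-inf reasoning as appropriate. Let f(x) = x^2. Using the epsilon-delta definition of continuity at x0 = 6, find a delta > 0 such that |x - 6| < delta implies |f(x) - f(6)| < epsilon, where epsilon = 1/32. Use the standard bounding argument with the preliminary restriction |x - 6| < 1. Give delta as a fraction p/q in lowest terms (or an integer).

Factor: |x^2 - (6)^2| = |x - 6| * |x + 6|.
Impose |x - 6| < 1 first. Then |x + 6| = |(x - 6) + 2*(6)| <= |x - 6| + 2*|6| < 1 + 12 = 13.
So |x^2 - (6)^2| < delta * 13.
We need delta * 13 <= 1/32, i.e. delta <= 1/32/13 = 1/416.
Since 1/416 < 1, this is tighter than 1; take delta = 1/416.
So delta = 1/416 works.

1/416


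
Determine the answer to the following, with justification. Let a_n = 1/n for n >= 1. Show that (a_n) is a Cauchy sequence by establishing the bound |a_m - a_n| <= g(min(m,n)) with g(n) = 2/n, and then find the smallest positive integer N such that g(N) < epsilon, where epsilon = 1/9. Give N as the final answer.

For any m, n >= 1, by the triangle inequality:
|a_m - a_n| = |1/m - 1/n| <= 1/m + 1/n <= 2/min(m,n).
So g(n) = 2/n bounds the Cauchy difference. Since g(n) -> 0, (a_n) is Cauchy.
Now solve g(N) < 1/9: 2/N < 1/9 <=> N > 2 / (1/9) = 18.
The smallest integer strictly greater than 18 is N = 19.
Check: g(19) = 2/19 = 2/19 < 1/9; g(18) = 1/9 >= 1/9. So N = 19.

19


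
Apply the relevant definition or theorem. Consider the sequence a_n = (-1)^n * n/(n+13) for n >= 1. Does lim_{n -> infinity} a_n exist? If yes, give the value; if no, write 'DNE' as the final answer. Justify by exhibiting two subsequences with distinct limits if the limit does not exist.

Examine the behaviour of a_n along subsequences.
a_{2k} = 2k/(2k+13) -> 1. a_{2k+1} = -(2k+1)/(2k+14) -> -1.
Since these two subsequential limits are 1 and -1, distinct, the full sequence cannot converge (a convergent sequence has all subsequences tending to the same limit). So lim a_n does not exist.

DNE


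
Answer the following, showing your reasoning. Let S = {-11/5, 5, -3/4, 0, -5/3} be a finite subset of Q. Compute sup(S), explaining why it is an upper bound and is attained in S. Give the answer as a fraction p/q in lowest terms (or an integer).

S is finite, so sup(S) = max(S).
Sorted decreasing:
5, 0, -3/4, -5/3, -11/5
The extremum is 5.
For every x in S, x <= 5. And 5 is in S, so it is attained.
Therefore sup(S) = 5.

5


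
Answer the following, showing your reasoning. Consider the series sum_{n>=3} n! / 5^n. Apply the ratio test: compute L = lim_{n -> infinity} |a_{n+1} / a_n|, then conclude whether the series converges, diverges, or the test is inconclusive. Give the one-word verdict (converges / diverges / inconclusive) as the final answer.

Let a_n denote the general term. Form the ratio a_{n+1}/a_n and simplify:
a_{n+1}/a_n = n/5 + 1/5
Take the limit as n -> infinity: L = infinity.
Since L = infinity > 1 (or L = infinity), the ratio test implies the series diverges.

diverges


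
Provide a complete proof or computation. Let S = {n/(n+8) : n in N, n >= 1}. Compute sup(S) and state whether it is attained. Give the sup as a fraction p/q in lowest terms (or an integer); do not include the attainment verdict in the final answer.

Analysis:
- Values: 1/9, 1/5, 3/11, 1/3, ... strictly increasing.
- Minimum is 1/9 (n=1); inf = 1/9 (attained).
- n/(n+8) = 1 - 8/(n+8) -> 1 from below as n -> infinity, and never equals 1.
- So sup = 1 (not attained).
Conclusion: sup(S) = 1, not attained in S.

1


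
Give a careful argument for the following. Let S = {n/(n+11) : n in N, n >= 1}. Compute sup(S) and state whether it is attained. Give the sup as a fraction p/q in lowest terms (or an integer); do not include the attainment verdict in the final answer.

Analysis:
- Values: 1/12, 2/13, 3/14, 4/15, ... strictly increasing.
- Minimum is 1/12 (n=1); inf = 1/12 (attained).
- n/(n+11) = 1 - 11/(n+11) -> 1 from below as n -> infinity, and never equals 1.
- So sup = 1 (not attained).
Conclusion: sup(S) = 1, not attained in S.

1


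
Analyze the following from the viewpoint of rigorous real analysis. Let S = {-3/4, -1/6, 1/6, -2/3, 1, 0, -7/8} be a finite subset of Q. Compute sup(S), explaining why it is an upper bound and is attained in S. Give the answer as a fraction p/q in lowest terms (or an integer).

S is finite, so sup(S) = max(S).
Sorted decreasing:
1, 1/6, 0, -1/6, -2/3, -3/4, -7/8
The extremum is 1.
For every x in S, x <= 1. And 1 is in S, so it is attained.
Therefore sup(S) = 1.

1


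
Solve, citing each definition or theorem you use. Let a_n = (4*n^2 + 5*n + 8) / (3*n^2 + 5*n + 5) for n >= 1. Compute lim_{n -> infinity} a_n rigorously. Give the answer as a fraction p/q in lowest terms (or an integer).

Divide numerator and denominator by n^2, the highest power:
numerator / n^2 = 4 + 5/n + 8/n^2
denominator / n^2 = 3 + 5/n + 5/n^2
As n -> infinity, all terms of the form c/n^k (k >= 1) tend to 0.
So numerator / n^2 -> 4 and denominator / n^2 -> 3.
Therefore lim a_n = 4/3.

4/3


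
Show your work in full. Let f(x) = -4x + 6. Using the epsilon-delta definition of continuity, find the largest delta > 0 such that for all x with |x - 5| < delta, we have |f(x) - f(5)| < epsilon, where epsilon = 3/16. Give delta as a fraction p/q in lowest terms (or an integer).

We compute f(5) = -4*(5) + 6 = -14.
|f(x) - f(5)| = |-4x + 6 - (-14)| = |-4(x - 5)| = 4|x - 5|.
We need 4|x - 5| < 3/16, i.e. |x - 5| < 3/16 / 4 = 3/64.
So any delta <= 3/64 works. Conversely, if delta > 3/64, then x = 5 + 3/64 satisfies |x - 5| = 3/64 < delta but |f(x) - f(5)| = 4 * 3/64 = 3/16, which is not < 3/16; so no larger delta works.
Hence the largest such delta is 3/64.

3/64


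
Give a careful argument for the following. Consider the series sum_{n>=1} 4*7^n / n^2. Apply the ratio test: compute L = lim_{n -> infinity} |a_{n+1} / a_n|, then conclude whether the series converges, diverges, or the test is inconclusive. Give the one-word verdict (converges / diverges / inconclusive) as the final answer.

Let a_n denote the general term. Form the ratio a_{n+1}/a_n and simplify:
a_{n+1}/a_n = 7*n^2/(n + 1)^2
Take the limit as n -> infinity: L = 7.
Since L = 7 > 1 (or L = infinity), the ratio test implies the series diverges.

diverges


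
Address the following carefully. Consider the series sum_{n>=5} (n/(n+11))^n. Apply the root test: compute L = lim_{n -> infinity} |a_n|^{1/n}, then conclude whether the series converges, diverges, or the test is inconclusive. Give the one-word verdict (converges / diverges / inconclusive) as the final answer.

Let a_n denote the general term. Form |a_n|^(1/n) and simplify:
|a_n|^(1/n) = n/(n + 11)
Take the limit as n -> infinity: L = 1.
Since L = 1, the root test is inconclusive. (In fact a_n = (n/(n+11))^n -> e^(-11) != 0, so the nth-term test shows divergence; but the root test itself gives no conclusion.)

inconclusive


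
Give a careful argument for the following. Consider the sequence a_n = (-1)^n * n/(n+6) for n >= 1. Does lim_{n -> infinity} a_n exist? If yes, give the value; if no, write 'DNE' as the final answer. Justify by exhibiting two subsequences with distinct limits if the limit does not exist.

Examine the behaviour of a_n along subsequences.
a_{2k} = 2k/(2k+6) -> 1. a_{2k+1} = -(2k+1)/(2k+7) -> -1.
Since these two subsequential limits are 1 and -1, distinct, the full sequence cannot converge (a convergent sequence has all subsequences tending to the same limit). So lim a_n does not exist.

DNE


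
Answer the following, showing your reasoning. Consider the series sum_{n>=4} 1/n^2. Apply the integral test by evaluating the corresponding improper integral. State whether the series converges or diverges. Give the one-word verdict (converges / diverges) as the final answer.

Let f(x) = x^(-2). Then f is positive, continuous, and decreasing on [4, infinity), so the integral test applies.
Compute the improper integral int_{4}^infinity f(x) dx:
  antiderivative F(x) = -1/x.
  As x -> infinity, F(x) -> 0 (since p = 2 > 1).
  So int = F(infinity) - F(4) = 0 - (-1/4) = 1/4.
  Finite, so by the integral test, the series converges.

converges


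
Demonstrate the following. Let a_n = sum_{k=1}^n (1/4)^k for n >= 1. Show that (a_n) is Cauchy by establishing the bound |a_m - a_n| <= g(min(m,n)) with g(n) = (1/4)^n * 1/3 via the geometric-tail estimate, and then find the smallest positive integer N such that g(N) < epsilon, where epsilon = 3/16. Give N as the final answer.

For m > n >= 1: |a_m - a_n| = sum_{k=n+1}^m (1/4)^k < sum_{k=n+1}^infinity (1/4)^k = (1/4)^(n+1) / (1 - 1/4) = (1/4)^n * (1/4) * (4/3) = (1/4)^n * 1/3.
So g(n) = (1/4)^n / 3. Since g(n) -> 0, (a_n) is Cauchy.
Now solve g(N) < 3/16: (1/4)^N / 3 < 3/16 <=> 4^N > 1 / (3 * 3/16) = 16/9.
Check powers of 4: 4^0 = 1 <= 16/9, 4^1 = 4 > 16/9.
So the smallest such N is 1. Check: g(1) = 1/(3 * 4) = 1/12 < 3/16.

1


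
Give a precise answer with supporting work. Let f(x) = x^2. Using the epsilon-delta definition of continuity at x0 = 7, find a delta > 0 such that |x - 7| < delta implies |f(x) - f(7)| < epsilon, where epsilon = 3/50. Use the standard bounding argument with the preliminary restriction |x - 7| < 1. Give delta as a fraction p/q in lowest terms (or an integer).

Factor: |x^2 - (7)^2| = |x - 7| * |x + 7|.
Impose |x - 7| < 1 first. Then |x + 7| = |(x - 7) + 2*(7)| <= |x - 7| + 2*|7| < 1 + 14 = 15.
So |x^2 - (7)^2| < delta * 15.
We need delta * 15 <= 3/50, i.e. delta <= 3/50/15 = 1/250.
Since 1/250 < 1, this is tighter than 1; take delta = 1/250.
So delta = 1/250 works.

1/250


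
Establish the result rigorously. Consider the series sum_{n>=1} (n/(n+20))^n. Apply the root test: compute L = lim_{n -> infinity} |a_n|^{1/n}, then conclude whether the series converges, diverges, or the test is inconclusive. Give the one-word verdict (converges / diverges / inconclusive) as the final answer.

Let a_n denote the general term. Form |a_n|^(1/n) and simplify:
|a_n|^(1/n) = n/(n + 20)
Take the limit as n -> infinity: L = 1.
Since L = 1, the root test is inconclusive. (In fact a_n = (n/(n+20))^n -> e^(-20) != 0, so the nth-term test shows divergence; but the root test itself gives no conclusion.)

inconclusive


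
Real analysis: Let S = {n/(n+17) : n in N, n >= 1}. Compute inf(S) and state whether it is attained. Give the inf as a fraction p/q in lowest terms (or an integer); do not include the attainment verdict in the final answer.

Analysis:
- Values: 1/18, 2/19, 3/20, 4/21, ... strictly increasing.
- Minimum is 1/18 (n=1); inf = 1/18 (attained).
- n/(n+17) = 1 - 17/(n+17) -> 1 from below as n -> infinity, and never equals 1.
- So sup = 1 (not attained).
Conclusion: inf(S) = 1/18, attained in S.

1/18
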